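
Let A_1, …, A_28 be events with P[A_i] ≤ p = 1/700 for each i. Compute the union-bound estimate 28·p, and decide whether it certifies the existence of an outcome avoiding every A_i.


Union bound: P[∪_{i=1}^{28} A_i] ≤ Σ_i P[A_i] ≤ 28·p = 28·(1/700) = 1/25.
Numerically: 1/25 ≈ 0.0400000.
Is 1/25 < 1? YES.
Since P[∪ A_i] ≤ 1/25 < 1, the complement has P[∩ A_i^c] ≥ 1 − 1/25 = 24/25 > 0, so some outcome avoids every A_i.

28·p = 1/25 ≈ 0.0400000; existence CERTIFIED by the union bound.


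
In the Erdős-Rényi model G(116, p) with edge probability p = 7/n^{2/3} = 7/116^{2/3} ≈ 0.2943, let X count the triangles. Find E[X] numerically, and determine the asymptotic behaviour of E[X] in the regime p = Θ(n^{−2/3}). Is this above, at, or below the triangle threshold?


Number of potential triangles: C(116, 3) = 253460.
Each occurs with probability p³ ≈ (0.2943)³ ≈ 2.5490488e-02.
By linearity: E[X] = C(116, 3)·p³ ≈ 253460 · 2.5490488e-02 ≈ 6460.81897.
Since α = 2/3 < 1, p = c/n^{2/3} ≫ 1/n is above the triangle threshold p ~ 1/n. Asymptotically E[X] ~ (c³/6)·n^{3(1−α)} = (7³/6)·n^{1} → ∞; triangles are abundant w.h.p.

E[X] ≈ 6460.81897; in regime p = Θ(1/n^{2/3}) E[X] diverges (above the triangle threshold p ~ 1/n).


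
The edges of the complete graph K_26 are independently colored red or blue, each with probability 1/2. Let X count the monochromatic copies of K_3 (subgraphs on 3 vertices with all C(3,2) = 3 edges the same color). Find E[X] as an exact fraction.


Let X = Σ_S X_S over the C(26, 3) = 2600 subsets S of size 3, where X_S = 1 if the K_3 on S is monochromatic.
For a fixed S, the K_3 on S has C(3, 2) = 3 edges. P[all 3 edges red] = (1/2)^3, and likewise for blue, so P[monochromatic] = 2·(1/2)^3 = 2^{1 − 3} = 1/4.
By linearity: E[X] = C(26, 3) · 2^{1 − 3} = 2600 · 1/4 = 650.
Numerically: E[X] ≈ 650.0000.

E[X] = C(26,3)·2^(1−C(3,2)) = 650 ≈ 650.0000.


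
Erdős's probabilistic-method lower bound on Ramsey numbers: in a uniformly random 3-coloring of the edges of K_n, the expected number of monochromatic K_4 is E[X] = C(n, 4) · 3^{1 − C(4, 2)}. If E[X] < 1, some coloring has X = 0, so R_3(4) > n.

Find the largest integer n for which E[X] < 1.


We need C(n, 4) · 3^{1 − 6} < 1, i.e. C(n, 4) < 3^{6 − 1} = 243.
Check values of n near the boundary:
  n = 9: C(9, 4) = 126; 126 < 243? YES
  n = 10: C(10, 4) = 210; 210 < 243? YES
  n = 11: C(11, 4) = 330; 330 < 243? NO
  n = 12: C(12, 4) = 495; 495 < 243? NO
  n = 13: C(13, 4) = 715; 715 < 243? NO
The largest n with C(n, 4) < 243 is n = 10 (where E[X] = 70/81 ≈ 0.8642). Hence R_3(4) > 10, i.e. R_3(4) ≥ 11.

Largest n = 10; hence R_3(4) > 10.


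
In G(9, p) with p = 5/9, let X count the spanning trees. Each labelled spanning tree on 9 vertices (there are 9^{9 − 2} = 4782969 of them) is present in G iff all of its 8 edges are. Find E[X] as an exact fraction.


K_9 has 9^{9 − 2} = 4782969 labelled spanning trees.
For each such spanning tree H, let X_H = 1 if all 8 edges of H are present in G. Then P[X_H = 1] = p^{8} = (5/9)^{8} = 390625/43046721.
By linearity of expectation: E[X] = Σ_H E[X_H] = 4782969 · p^{8} = 4782969 · 390625/43046721 = 390625/9.
Numerically: E[X] ≈ 4.34e+04.

E[X] = 4782969 · (5/9)^{8} = 390625/9 ≈ 4.34e+04.


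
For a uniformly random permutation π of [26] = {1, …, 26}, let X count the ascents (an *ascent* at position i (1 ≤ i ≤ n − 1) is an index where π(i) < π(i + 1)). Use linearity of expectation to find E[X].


Write X = Σ X_I over i = 1, …, 25, with X_I the indicator of one ascent.
There are 25 indicators.
For each fixed i, the pair (π(i), π(i+1)) is a uniformly random ordered pair of distinct values from {1, …, 26}; by symmetry P[π(i) < π(i+1)] = 1/2.
By linearity: E[X] = 25 · (1/2) = (26 − 1) · (1/2) = 25/2 ≈ 12.50000.

E[X] = 25/2 = 12.50000.


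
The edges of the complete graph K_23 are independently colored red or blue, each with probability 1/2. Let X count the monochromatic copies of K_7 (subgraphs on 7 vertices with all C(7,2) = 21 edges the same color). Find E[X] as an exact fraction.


Let X = Σ_S X_S over the C(23, 7) = 245157 subsets S of size 7, where X_S = 1 if the K_7 on S is monochromatic.
For a fixed S, the K_7 on S has C(7, 2) = 21 edges. P[all 21 edges red] = (1/2)^21, and likewise for blue, so P[monochromatic] = 2·(1/2)^21 = 2^{1 − 21} = 1/1048576.
Summing: E[X] = C(23, 7) · 2^{1 − 21} = 245157 · 1/1048576 = 245157/1048576.
Numerically: E[X] ≈ 0.2338.

E[X] = C(23,7)·2^(1−C(7,2)) = 245157/1048576 ≈ 0.2338.


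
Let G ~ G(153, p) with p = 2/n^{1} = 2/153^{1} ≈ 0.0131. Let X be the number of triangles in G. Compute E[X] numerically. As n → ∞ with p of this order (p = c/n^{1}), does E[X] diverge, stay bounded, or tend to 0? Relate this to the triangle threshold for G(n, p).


Number of potential triangles: C(153, 3) = 585276.
Each occurs with probability p³ ≈ (0.0131)³ ≈ 2.23365e-06.
By linearity: E[X] = C(153, 3)·p³ ≈ 585276 · 2.23365e-06 ≈ 1.307.
Here α = 1, so p = 2/n is exactly at the triangle threshold p ~ 1/n. Asymptotically E[X] → c³/6 = 2³/6 = 4/3 ≈ 1.333, a bounded constant. In this regime the triangle count is asymptotically Poisson(c³/6).

E[X] ≈ 1.307; in regime p = Θ(1/n^{1}) E[X] stays bounded (at the triangle threshold p ~ 1/n).


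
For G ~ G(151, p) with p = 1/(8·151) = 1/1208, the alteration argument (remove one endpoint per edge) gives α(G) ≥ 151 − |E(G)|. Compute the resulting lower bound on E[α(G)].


E[|E(G)|] = C(151, 2)·p = 11325 · (1/1208) = 75/8.
E[α(G)] ≥ n − E[|E(G)|] = 151 − 75/8 = 1133/8.
Numerically: ≈ 141.625.
(This is only a lower bound; the true E[α(G)] may be larger.)

E[α(G)] ≥ 1133/8 ≈ 141.625.


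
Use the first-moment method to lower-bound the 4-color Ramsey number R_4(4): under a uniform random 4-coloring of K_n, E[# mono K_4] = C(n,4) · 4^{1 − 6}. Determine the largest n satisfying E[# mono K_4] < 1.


We need C(n, 4) · 4^{1 − 6} < 1, i.e. C(n, 4) < 4^{6 − 1} = 1024.
Check values of n near the boundary:
  n = 13: C(13, 4) = 715; 715 < 1024? YES
  n = 14: C(14, 4) = 1001; 1001 < 1024? YES
  n = 15: C(15, 4) = 1365; 1365 < 1024? NO
  n = 16: C(16, 4) = 1820; 1820 < 1024? NO
  n = 17: C(17, 4) = 2380; 2380 < 1024? NO
The largest n with C(n, 4) < 1024 is n = 14 (where E[X] = 1001/1024 ≈ 0.978). Hence R_4(4) > 14, i.e. R_4(4) ≥ 15.

Largest n = 14; hence R_4(4) > 14.


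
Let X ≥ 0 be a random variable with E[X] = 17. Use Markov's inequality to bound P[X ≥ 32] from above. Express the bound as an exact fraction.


μ = E[X] = 17, a = 32.
Markov: P[X ≥ 32] ≤ μ/a = (17)/32 = 17/32.
Numerically: ≈ 0.531250.
(Since a = 32 > μ = 17.000000, the bound 17/32 is < 1 and informative.)

P[X ≥ 32] ≤ 17/32 ≈ 0.531250.


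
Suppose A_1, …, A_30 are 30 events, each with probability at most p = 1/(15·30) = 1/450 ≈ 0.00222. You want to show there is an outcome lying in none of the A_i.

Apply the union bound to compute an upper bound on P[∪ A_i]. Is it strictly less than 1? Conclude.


Union bound: P[∪_{i=1}^{30} A_i] ≤ Σ_i P[A_i] ≤ 30·p = 30·(1/450) = 1/15.
Numerically: 1/15 ≈ 0.06667.
Is 1/15 < 1? YES.
Since P[∪ A_i] ≤ 1/15 < 1, the complement has P[∩ A_i^c] ≥ 1 − 1/15 = 14/15 > 0, so some outcome avoids every A_i.

30·p = 1/15 ≈ 0.06667; existence CERTIFIED by the union bound.


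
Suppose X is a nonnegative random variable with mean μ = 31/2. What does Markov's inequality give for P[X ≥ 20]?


μ = E[X] = 31/2, a = 20.
Markov: P[X ≥ 20] ≤ μ/a = (31/2)/20 = 31/40.
Numerically: ≈ 0.775.
(Since a = 20 > μ = 15.500, the bound 31/40 is < 1 and informative.)

P[X ≥ 20] ≤ 31/40 ≈ 0.775.


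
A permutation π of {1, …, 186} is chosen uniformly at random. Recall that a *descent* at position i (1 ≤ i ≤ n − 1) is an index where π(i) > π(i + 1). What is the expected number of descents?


Write X = Σ X_I over i = 1, …, 185, with X_I the indicator of one descent.
There are 185 indicators.
For each fixed i, the pair (π(i), π(i+1)) is a uniformly random ordered pair of distinct values from {1, …, 186}; by symmetry P[π(i) > π(i+1)] = 1/2.
By linearity: E[X] = 185 · (1/2) = (186 − 1) · (1/2) = 185/2 ≈ 92.500000.

E[X] = 185/2 = 92.500000.


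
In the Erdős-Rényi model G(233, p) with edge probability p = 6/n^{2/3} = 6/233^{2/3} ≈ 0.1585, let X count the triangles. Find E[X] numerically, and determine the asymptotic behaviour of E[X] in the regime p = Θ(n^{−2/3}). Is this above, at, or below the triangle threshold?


Number of potential triangles: C(233, 3) = 2081156.
Each occurs with probability p³ ≈ (0.1585)³ ≈ 3.978707e-03.
By linearity: E[X] = C(233, 3)·p³ ≈ 2081156 · 3.978707e-03 ≈ 8280.3090.
Since α = 2/3 < 1, p = c/n^{2/3} ≫ 1/n is above the triangle threshold p ~ 1/n. Asymptotically E[X] ~ (c³/6)·n^{3(1−α)} = (6³/6)·n^{1} → ∞; triangles are abundant w.h.p.

E[X] ≈ 8280.3090; in regime p = Θ(1/n^{2/3}) E[X] diverges (above the triangle threshold p ~ 1/n).


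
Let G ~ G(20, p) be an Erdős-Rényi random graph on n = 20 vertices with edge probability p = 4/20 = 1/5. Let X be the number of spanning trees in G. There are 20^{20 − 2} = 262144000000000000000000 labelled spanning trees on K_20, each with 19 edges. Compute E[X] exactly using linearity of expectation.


K_20 has 20^{20 − 2} = 262144000000000000000000 labelled spanning trees.
For each such spanning tree H, let X_H = 1 if all 19 edges of H are present in G. Then P[X_H = 1] = p^{19} = (1/5)^{19} = 1/19073486328125.
Summing the indicators: E[X] = Σ_H E[X_H] = 262144000000000000000000 · p^{19} = 262144000000000000000000 · 1/19073486328125 = 68719476736/5.
Numerically: E[X] ≈ 1.37439e+10.

E[X] = 262144000000000000000000 · (1/5)^{19} = 68719476736/5 ≈ 1.37439e+10.


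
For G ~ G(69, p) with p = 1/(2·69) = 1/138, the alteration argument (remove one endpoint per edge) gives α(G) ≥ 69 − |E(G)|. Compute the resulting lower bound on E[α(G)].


E[|E(G)|] = C(69, 2)·p = 2346 · (1/138) = 17.
E[α(G)] ≥ n − E[|E(G)|] = 69 − 17 = 52.
Numerically: ≈ 52.000.
(This is only a lower bound; the true E[α(G)] may be larger.)

E[α(G)] ≥ 52 ≈ 52.000.


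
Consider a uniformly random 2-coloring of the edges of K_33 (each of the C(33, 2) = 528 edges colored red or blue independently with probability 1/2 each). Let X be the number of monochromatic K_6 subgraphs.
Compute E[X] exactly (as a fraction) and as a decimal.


Let X = Σ_S X_S over the C(33, 6) = 1107568 subsets S of size 6, where X_S = 1 if the K_6 on S is monochromatic.
For a fixed S, the K_6 on S has C(6, 2) = 15 edges. P[all 15 edges red] = (1/2)^15, and likewise for blue, so P[monochromatic] = 2·(1/2)^15 = 2^{1 − 15} = 1/16384.
By linearity of expectation: E[X] = C(33, 6) · 2^{1 − 15} = 1107568 · 1/16384 = 69223/1024.
Numerically: E[X] ≈ 67.600586.

E[X] = C(33,6)·2^(1−C(6,2)) = 69223/1024 ≈ 67.600586.


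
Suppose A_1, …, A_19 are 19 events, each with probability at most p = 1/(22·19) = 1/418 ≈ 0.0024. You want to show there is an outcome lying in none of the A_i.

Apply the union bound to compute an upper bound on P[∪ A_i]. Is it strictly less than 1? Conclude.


Union bound: P[∪_{i=1}^{19} A_i] ≤ Σ_i P[A_i] ≤ 19·p = 19·(1/418) = 1/22.
Numerically: 1/22 ≈ 0.0455.
Is 1/22 < 1? YES.
Since P[∪ A_i] ≤ 1/22 < 1, the complement has P[∩ A_i^c] ≥ 1 − 1/22 = 21/22 > 0, so some outcome avoids every A_i.

19·p = 1/22 ≈ 0.0455; existence CERTIFIED by the union bound.


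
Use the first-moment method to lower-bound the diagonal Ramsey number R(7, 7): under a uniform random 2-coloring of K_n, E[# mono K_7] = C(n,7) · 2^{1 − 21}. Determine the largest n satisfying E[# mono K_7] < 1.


We need C(n, 7) · 2^{1 − 21} < 1, i.e. C(n, 7) < 2^{21 − 1} = 1048576.
Check values of n near the boundary:
  n = 26: C(26, 7) = 657800; 657800 < 1048576? YES
  n = 27: C(27, 7) = 888030; 888030 < 1048576? YES
  n = 28: C(28, 7) = 1184040; 1184040 < 1048576? NO
  n = 29: C(29, 7) = 1560780; 1560780 < 1048576? NO
The largest n with C(n, 7) < 1048576 is n = 27 (where E[X] = 444015/524288 ≈ 0.8469). Hence R(7, 7) > 27, i.e. R(7, 7) ≥ 28.

Largest n = 27; hence R(7, 7) > 27.


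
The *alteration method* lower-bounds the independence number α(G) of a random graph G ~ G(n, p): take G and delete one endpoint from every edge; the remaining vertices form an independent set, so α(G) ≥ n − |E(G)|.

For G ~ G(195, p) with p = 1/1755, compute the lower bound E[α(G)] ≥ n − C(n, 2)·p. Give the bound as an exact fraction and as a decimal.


E[|E(G)|] = C(195, 2)·p = 18915 · (1/1755) = 97/9.
E[α(G)] ≥ n − E[|E(G)|] = 195 − 97/9 = 1658/9.
Numerically: ≈ 184.2222.
(This is only a lower bound; the true E[α(G)] may be larger.)

E[α(G)] ≥ 1658/9 ≈ 184.2222.


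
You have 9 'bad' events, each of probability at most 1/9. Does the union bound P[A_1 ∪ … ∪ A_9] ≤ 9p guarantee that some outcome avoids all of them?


Union bound: P[∪_{i=1}^{9} A_i] ≤ Σ_i P[A_i] ≤ 9·p = 9·(1/9) = 1.
Numerically: 1 ≈ 1.0000.
Is 1 < 1? NO.
Since the bound 1 is ≥ 1, the union bound is uninformative here; it does NOT by itself certify existence.

9·p = 1 ≈ 1.0000; existence NOT certified by the union bound.


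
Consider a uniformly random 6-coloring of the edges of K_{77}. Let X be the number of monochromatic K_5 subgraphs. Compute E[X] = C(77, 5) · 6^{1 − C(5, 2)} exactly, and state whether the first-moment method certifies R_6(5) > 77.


E[X] = C(77, 5) · 6^{1 − 10} = 19757815 · 6^{−9} = 19757815/10077696.
As a reduced fraction: E[X] = 19757815/10077696 ≈ 1.96055.
Is E[X] < 1? NO.
Since E[X] ≥ 1, the first-moment bound is inconclusive at n = 77; it does NOT by itself certify R_6(5) > 77.

E[X] = 19757815/10077696 ≈ 1.96055; E[X] ≥ 1; first-moment method inconclusive here.


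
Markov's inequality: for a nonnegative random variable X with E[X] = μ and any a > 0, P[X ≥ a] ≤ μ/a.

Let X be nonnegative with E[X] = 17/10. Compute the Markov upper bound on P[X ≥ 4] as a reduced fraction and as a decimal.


μ = E[X] = 17/10, a = 4.
Markov: P[X ≥ 4] ≤ μ/a = (17/10)/4 = 17/40.
Numerically: ≈ 0.4250.
(Since a = 4 > μ = 1.7000, the bound 17/40 is < 1 and informative.)

P[X ≥ 4] ≤ 17/40 ≈ 0.4250.


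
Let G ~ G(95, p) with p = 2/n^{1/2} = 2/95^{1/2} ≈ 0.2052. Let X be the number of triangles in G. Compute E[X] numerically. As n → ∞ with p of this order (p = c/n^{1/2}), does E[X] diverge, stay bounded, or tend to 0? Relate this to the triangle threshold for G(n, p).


Number of potential triangles: C(95, 3) = 138415.
Each occurs with probability p³ ≈ (0.2052)³ ≈ 8.6398177e-03.
By linearity: E[X] = C(95, 3)·p³ ≈ 138415 · 8.6398177e-03 ≈ 1195.88037.
Since α = 1/2 < 1, p = c/n^{1/2} ≫ 1/n is above the triangle threshold p ~ 1/n. Asymptotically E[X] ~ (c³/6)·n^{3(1−α)} = (2³/6)·n^{1.5} → ∞; triangles are abundant w.h.p.

E[X] ≈ 1195.88037; in regime p = Θ(1/n^{1/2}) E[X] diverges (above the triangle threshold p ~ 1/n).


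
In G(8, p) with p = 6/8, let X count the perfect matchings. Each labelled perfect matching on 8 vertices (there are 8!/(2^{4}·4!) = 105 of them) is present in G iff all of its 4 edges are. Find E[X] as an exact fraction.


K_8 has 8!/(2^{4}·4!) = 105 labelled perfect matchings.
For each such perfect matching H, let X_H = 1 if all 4 edges of H are present in G. Then P[X_H = 1] = p^{4} = (3/4)^{4} = 81/256.
By linearity of expectation: E[X] = Σ_H E[X_H] = 105 · p^{4} = 105 · 81/256 = 8505/256.
Numerically: E[X] ≈ 33.223.

E[X] = 105 · (3/4)^{4} = 8505/256 ≈ 33.223.


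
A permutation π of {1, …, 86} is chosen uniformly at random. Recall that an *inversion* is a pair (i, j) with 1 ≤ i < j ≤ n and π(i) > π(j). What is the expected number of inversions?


Write X = Σ X_I over the C(86, 2) = 3655 pairs i < j, with X_I the indicator of one inversion.
There are 3655 indicators.
For each fixed pair i < j, the values π(i) and π(j) are two distinct elements of {1, …, 86} in uniformly random order; by symmetry P[π(i) > π(j)] = 1/2.
By linearity: E[X] = 3655 · (1/2) = C(86, 2) · (1/2) = 3655/2 = 3655/2 ≈ 1827.5000.

E[X] = 3655/2 = 1827.5000.


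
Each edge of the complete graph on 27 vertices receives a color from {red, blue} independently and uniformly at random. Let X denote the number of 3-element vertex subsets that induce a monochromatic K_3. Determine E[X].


Let X = Σ_S X_S over the C(27, 3) = 2925 subsets S of size 3, where X_S = 1 if the K_3 on S is monochromatic.
For a fixed S, the K_3 on S has C(3, 2) = 3 edges. P[all 3 edges red] = (1/2)^3, and likewise for blue, so P[monochromatic] = 2·(1/2)^3 = 2^{1 − 3} = 1/4.
By linearity of expectation: E[X] = C(27, 3) · 2^{1 − 3} = 2925 · 1/4 = 2925/4.
Numerically: E[X] ≈ 731.2500.

E[X] = C(27,3)·2^(1−C(3,2)) = 2925/4 ≈ 731.2500.


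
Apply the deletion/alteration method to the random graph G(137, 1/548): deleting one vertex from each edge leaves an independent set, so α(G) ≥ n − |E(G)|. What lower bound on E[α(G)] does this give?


E[|E(G)|] = C(137, 2)·p = 9316 · (1/548) = 17.
E[α(G)] ≥ n − E[|E(G)|] = 137 − 17 = 120.
Numerically: ≈ 120.000.
(This is only a lower bound; the true E[α(G)] may be larger.)

E[α(G)] ≥ 120 ≈ 120.000.


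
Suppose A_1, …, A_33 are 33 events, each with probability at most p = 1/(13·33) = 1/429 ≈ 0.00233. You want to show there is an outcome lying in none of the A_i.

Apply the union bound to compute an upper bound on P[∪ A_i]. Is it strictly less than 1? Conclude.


Union bound: P[∪_{i=1}^{33} A_i] ≤ Σ_i P[A_i] ≤ 33·p = 33·(1/429) = 1/13.
Numerically: 1/13 ≈ 0.07692.
Is 1/13 < 1? YES.
Since P[∪ A_i] ≤ 1/13 < 1, the complement has P[∩ A_i^c] ≥ 1 − 1/13 = 12/13 > 0, so some outcome avoids every A_i.

33·p = 1/13 ≈ 0.07692; existence CERTIFIED by the union bound.


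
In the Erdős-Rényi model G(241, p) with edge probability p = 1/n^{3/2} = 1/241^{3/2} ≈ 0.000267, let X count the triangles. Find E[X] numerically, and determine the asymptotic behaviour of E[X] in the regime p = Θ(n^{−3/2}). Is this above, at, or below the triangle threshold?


Number of potential triangles: C(241, 3) = 2303960.
Each occurs with probability p³ ≈ (0.000267)³ ≈ 1.90952e-11.
By linearity: E[X] = C(241, 3)·p³ ≈ 2303960 · 1.90952e-11 ≈ 0.000.
Since α = 3/2 > 1, p = c/n^{3/2} = o(1/n) is below the triangle threshold p ~ 1/n. Asymptotically E[X] ~ (c³/6)·n^{3(1−α)} = (1³/6)·n^{-1.5} → 0, so by Markov's inequality G has no triangles w.h.p.

E[X] ≈ 0.000; in regime p = Θ(1/n^{3/2}) E[X] tends to 0 (below the triangle threshold p ~ 1/n).


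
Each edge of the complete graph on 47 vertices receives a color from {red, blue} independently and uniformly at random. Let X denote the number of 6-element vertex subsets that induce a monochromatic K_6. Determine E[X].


Let X = Σ_S X_S over the C(47, 6) = 10737573 subsets S of size 6, where X_S = 1 if the K_6 on S is monochromatic.
For a fixed S, the K_6 on S has C(6, 2) = 15 edges. P[all 15 edges red] = (1/2)^15, and likewise for blue, so P[monochromatic] = 2·(1/2)^15 = 2^{1 − 15} = 1/16384.
By linearity: E[X] = C(47, 6) · 2^{1 − 15} = 10737573 · 1/16384 = 10737573/16384.
Numerically: E[X] ≈ 655.3694.

E[X] = C(47,6)·2^(1−C(6,2)) = 10737573/16384 ≈ 655.3694.


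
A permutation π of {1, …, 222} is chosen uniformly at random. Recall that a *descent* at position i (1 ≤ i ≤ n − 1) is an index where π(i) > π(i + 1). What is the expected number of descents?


Write X = Σ X_I over i = 1, …, 221, with X_I the indicator of one descent.
There are 221 indicators.
For each fixed i, the pair (π(i), π(i+1)) is a uniformly random ordered pair of distinct values from {1, …, 222}; by symmetry P[π(i) > π(i+1)] = 1/2.
By linearity: E[X] = 221 · (1/2) = (222 − 1) · (1/2) = 221/2 ≈ 110.500.

E[X] = 221/2 = 110.500.


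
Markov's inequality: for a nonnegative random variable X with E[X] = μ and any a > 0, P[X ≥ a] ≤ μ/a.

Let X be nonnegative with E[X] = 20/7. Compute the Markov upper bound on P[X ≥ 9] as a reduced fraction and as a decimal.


μ = E[X] = 20/7, a = 9.
Markov: P[X ≥ 9] ≤ μ/a = (20/7)/9 = 20/63.
Numerically: ≈ 0.3175.
(Since a = 9 > μ = 2.8571, the bound 20/63 is < 1 and informative.)

P[X ≥ 9] ≤ 20/63 ≈ 0.3175.


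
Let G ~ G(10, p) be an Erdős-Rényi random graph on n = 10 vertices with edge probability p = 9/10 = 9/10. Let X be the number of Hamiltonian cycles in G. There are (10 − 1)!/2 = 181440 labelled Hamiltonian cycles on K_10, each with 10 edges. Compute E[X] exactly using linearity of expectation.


K_10 has (10 − 1)!/2 = 181440 labelled Hamiltonian cycles.
For each such Hamiltonian cycle H, let X_H = 1 if all 10 edges of H are present in G. Then P[X_H = 1] = p^{10} = (9/10)^{10} = 3486784401/10000000000.
By linearity: E[X] = Σ_H E[X_H] = 181440 · p^{10} = 181440 · 3486784401/10000000000 = 1977006755367/31250000.
Numerically: E[X] ≈ 63264.2.

E[X] = 181440 · (9/10)^{10} = 1977006755367/31250000 ≈ 63264.2.


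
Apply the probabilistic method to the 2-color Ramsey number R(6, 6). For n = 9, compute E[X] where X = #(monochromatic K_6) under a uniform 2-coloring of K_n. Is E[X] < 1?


E[X] = C(9, 6) · 2^{1 − 15} = 84 · 2^{−14} = 84/16384.
As a reduced fraction: E[X] = 21/4096 ≈ 0.0051270.
Is E[X] < 1? YES.
Since E[X] < 1, there exists a 2-coloring of K_{9} with no monochromatic K_6; hence R(6, 6) > 9.

E[X] = 21/4096 ≈ 0.0051270; E[X] < 1, so R(6, 6) > 9.


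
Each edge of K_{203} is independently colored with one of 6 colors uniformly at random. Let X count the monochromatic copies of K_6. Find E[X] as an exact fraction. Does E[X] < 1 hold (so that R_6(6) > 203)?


E[X] = C(203, 6) · 6^{1 − 15} = 90210944670 · 6^{−14} = 90210944670/78364164096.
As a reduced fraction: E[X] = 15035157445/13060694016 ≈ 1.1512.
Is E[X] < 1? NO.
Since E[X] ≥ 1, the first-moment bound is inconclusive at n = 203; it does NOT by itself certify R_6(6) > 203.

E[X] = 15035157445/13060694016 ≈ 1.1512; E[X] ≥ 1; first-moment method inconclusive here.


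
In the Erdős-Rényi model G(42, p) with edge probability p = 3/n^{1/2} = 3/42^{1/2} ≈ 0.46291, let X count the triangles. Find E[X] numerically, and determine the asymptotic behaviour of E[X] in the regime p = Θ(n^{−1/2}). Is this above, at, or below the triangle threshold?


Number of potential triangles: C(42, 3) = 11480.
Each occurs with probability p³ ≈ (0.46291)³ ≈ 9.9195011e-02.
By linearity: E[X] = C(42, 3)·p³ ≈ 11480 · 9.9195011e-02 ≈ 1138.75872.
Since α = 1/2 < 1, p = c/n^{1/2} ≫ 1/n is above the triangle threshold p ~ 1/n. Asymptotically E[X] ~ (c³/6)·n^{3(1−α)} = (3³/6)·n^{1.5} → ∞; triangles are abundant w.h.p.

E[X] ≈ 1138.75872; in regime p = Θ(1/n^{1/2}) E[X] diverges (above the triangle threshold p ~ 1/n).


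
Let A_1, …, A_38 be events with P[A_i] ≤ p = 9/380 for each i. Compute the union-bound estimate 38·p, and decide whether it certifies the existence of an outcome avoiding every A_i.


Union bound: P[∪_{i=1}^{38} A_i] ≤ Σ_i P[A_i] ≤ 38·p = 38·(9/380) = 9/10.
Numerically: 9/10 ≈ 0.9000000.
Is 9/10 < 1? YES.
Since P[∪ A_i] ≤ 9/10 < 1, the complement has P[∩ A_i^c] ≥ 1 − 9/10 = 1/10 > 0, so some outcome avoids every A_i.

38·p = 9/10 ≈ 0.9000000; existence CERTIFIED by the union bound.


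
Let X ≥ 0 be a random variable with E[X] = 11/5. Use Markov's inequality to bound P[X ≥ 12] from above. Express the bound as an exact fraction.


μ = E[X] = 11/5, a = 12.
Markov: P[X ≥ 12] ≤ μ/a = (11/5)/12 = 11/60.
Numerically: ≈ 0.18333.
(Since a = 12 > μ = 2.20000, the bound 11/60 is < 1 and informative.)

P[X ≥ 12] ≤ 11/60 ≈ 0.18333.


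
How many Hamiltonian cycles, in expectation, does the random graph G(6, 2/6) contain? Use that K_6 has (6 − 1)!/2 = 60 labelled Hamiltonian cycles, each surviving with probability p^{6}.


K_6 has (6 − 1)!/2 = 60 labelled Hamiltonian cycles.
For each such Hamiltonian cycle H, let X_H = 1 if all 6 edges of H are present in G. Then P[X_H = 1] = p^{6} = (1/3)^{6} = 1/729.
By linearity: E[X] = Σ_H E[X_H] = 60 · p^{6} = 60 · 1/729 = 20/243.
Numerically: E[X] ≈ 0.0823.

E[X] = 60 · (1/3)^{6} = 20/243 ≈ 0.0823.


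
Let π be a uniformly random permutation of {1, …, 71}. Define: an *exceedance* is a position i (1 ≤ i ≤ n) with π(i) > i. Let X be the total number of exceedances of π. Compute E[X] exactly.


Write X = Σ_{i=1}^{71} X_i, where X_i = 1_{π(i) > i}.
For each fixed i, π(i) is uniform over {1, …, 71} (marginal of a uniform permutation), so P[π(i) > i] = (n − i)/n. Summing: Σ_{i=1}^{71} (n − i)/n = (0 + 1 + … + 70)/71 = 71(71 − 1)/(2·71) = (71 − 1)/2.
Hence E[X] = Σ_{i=1}^{71} (71 − i)/71 = 35 ≈ 35.0000.

E[X] = 35 = 35.0000.


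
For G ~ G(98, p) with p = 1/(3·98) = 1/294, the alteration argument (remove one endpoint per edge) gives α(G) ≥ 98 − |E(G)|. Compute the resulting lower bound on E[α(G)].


E[|E(G)|] = C(98, 2)·p = 4753 · (1/294) = 97/6.
E[α(G)] ≥ n − E[|E(G)|] = 98 − 97/6 = 491/6.
Numerically: ≈ 81.83333.
(This is only a lower bound; the true E[α(G)] may be larger.)

E[α(G)] ≥ 491/6 ≈ 81.83333.


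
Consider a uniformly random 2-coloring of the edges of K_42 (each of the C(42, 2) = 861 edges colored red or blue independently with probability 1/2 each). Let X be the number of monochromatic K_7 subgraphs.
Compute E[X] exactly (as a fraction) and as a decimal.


Let X = Σ_S X_S over the C(42, 7) = 26978328 subsets S of size 7, where X_S = 1 if the K_7 on S is monochromatic.
For a fixed S, the K_7 on S has C(7, 2) = 21 edges. P[all 21 edges red] = (1/2)^21, and likewise for blue, so P[monochromatic] = 2·(1/2)^21 = 2^{1 − 21} = 1/1048576.
Summing: E[X] = C(42, 7) · 2^{1 − 21} = 26978328 · 1/1048576 = 3372291/131072.
Numerically: E[X] ≈ 25.728539.

E[X] = C(42,7)·2^(1−C(7,2)) = 3372291/131072 ≈ 25.728539.


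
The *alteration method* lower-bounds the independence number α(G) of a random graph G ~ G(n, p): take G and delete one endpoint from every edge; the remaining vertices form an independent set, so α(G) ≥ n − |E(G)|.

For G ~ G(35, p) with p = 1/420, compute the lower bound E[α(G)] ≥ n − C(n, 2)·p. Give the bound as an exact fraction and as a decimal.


E[|E(G)|] = C(35, 2)·p = 595 · (1/420) = 17/12.
E[α(G)] ≥ n − E[|E(G)|] = 35 − 17/12 = 403/12.
Numerically: ≈ 33.5833.
(This is only a lower bound; the true E[α(G)] may be larger.)

E[α(G)] ≥ 403/12 ≈ 33.5833.


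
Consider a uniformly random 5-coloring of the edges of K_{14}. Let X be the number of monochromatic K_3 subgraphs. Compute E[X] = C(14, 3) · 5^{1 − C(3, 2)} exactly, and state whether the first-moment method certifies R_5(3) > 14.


E[X] = C(14, 3) · 5^{1 − 3} = 364 · 5^{−2} = 364/25.
As a reduced fraction: E[X] = 364/25 ≈ 14.560.
Is E[X] < 1? NO.
Since E[X] ≥ 1, the first-moment bound is inconclusive at n = 14; it does NOT by itself certify R_5(3) > 14.

E[X] = 364/25 ≈ 14.560; E[X] ≥ 1; first-moment method inconclusive here.


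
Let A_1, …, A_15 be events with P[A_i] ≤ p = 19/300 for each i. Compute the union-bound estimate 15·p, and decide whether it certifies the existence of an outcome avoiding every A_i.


Union bound: P[∪_{i=1}^{15} A_i] ≤ Σ_i P[A_i] ≤ 15·p = 15·(19/300) = 19/20.
Numerically: 19/20 ≈ 0.950000.
Is 19/20 < 1? YES.
Since P[∪ A_i] ≤ 19/20 < 1, the complement has P[∩ A_i^c] ≥ 1 − 19/20 = 1/20 > 0, so some outcome avoids every A_i.

15·p = 19/20 ≈ 0.950000; existence CERTIFIED by the union bound.


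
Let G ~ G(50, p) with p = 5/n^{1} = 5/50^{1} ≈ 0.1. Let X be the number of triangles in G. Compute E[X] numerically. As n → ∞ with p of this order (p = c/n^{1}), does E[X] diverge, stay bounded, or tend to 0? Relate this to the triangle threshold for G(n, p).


Number of potential triangles: C(50, 3) = 19600.
Each occurs with probability p³ ≈ (0.1)³ ≈ 1.00000e-03.
By linearity: E[X] = C(50, 3)·p³ ≈ 19600 · 1.00000e-03 ≈ 19.600.
Here α = 1, so p = 5/n is exactly at the triangle threshold p ~ 1/n. Asymptotically E[X] → c³/6 = 5³/6 = 125/6 ≈ 20.833, a bounded constant. In this regime the triangle count is asymptotically Poisson(c³/6).

E[X] ≈ 19.600; in regime p = Θ(1/n^{1}) E[X] stays bounded (at the triangle threshold p ~ 1/n).


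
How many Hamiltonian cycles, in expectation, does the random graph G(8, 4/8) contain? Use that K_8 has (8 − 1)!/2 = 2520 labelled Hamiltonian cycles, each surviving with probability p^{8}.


K_8 has (8 − 1)!/2 = 2520 labelled Hamiltonian cycles.
For each such Hamiltonian cycle H, let X_H = 1 if all 8 edges of H are present in G. Then P[X_H = 1] = p^{8} = (1/2)^{8} = 1/256.
By linearity of expectation: E[X] = Σ_H E[X_H] = 2520 · p^{8} = 2520 · 1/256 = 315/32.
Numerically: E[X] ≈ 9.84.

E[X] = 2520 · (1/2)^{8} = 315/32 ≈ 9.84.


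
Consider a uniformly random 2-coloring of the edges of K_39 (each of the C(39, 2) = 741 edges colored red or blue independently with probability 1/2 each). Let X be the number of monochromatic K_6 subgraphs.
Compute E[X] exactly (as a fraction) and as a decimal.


Let X = Σ_S X_S over the C(39, 6) = 3262623 subsets S of size 6, where X_S = 1 if the K_6 on S is monochromatic.
For a fixed S, the K_6 on S has C(6, 2) = 15 edges. P[all 15 edges red] = (1/2)^15, and likewise for blue, so P[monochromatic] = 2·(1/2)^15 = 2^{1 − 15} = 1/16384.
By linearity of expectation: E[X] = C(39, 6) · 2^{1 − 15} = 3262623 · 1/16384 = 3262623/16384.
Numerically: E[X] ≈ 199.134705.

E[X] = C(39,6)·2^(1−C(6,2)) = 3262623/16384 ≈ 199.134705.


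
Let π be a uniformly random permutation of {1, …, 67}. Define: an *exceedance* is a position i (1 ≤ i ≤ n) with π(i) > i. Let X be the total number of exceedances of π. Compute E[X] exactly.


Write X = Σ_{i=1}^{67} X_i, where X_i = 1_{π(i) > i}.
For each fixed i, π(i) is uniform over {1, …, 67} (marginal of a uniform permutation), so P[π(i) > i] = (n − i)/n. Summing: Σ_{i=1}^{67} (n − i)/n = (0 + 1 + … + 66)/67 = 67(67 − 1)/(2·67) = (67 − 1)/2.
Hence E[X] = Σ_{i=1}^{67} (67 − i)/67 = 33 ≈ 33.000000.

E[X] = 33 = 33.000000.


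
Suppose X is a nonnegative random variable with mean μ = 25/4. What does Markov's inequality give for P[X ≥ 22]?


μ = E[X] = 25/4, a = 22.
Markov: P[X ≥ 22] ≤ μ/a = (25/4)/22 = 25/88.
Numerically: ≈ 0.2841.
(Since a = 22 > μ = 6.2500, the bound 25/88 is < 1 and informative.)

P[X ≥ 22] ≤ 25/88 ≈ 0.2841.


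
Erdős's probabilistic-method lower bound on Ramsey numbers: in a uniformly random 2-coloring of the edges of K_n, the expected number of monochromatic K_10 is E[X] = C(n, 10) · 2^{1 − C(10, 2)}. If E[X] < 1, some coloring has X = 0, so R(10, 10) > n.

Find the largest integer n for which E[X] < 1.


We need C(n, 10) · 2^{1 − 45} < 1, i.e. C(n, 10) < 2^{45 − 1} = 17592186044416.
Check values of n near the boundary:
  n = 98: C(98, 10) = 14005614014756; 14005614014756 < 17592186044416? YES
  n = 99: C(99, 10) = 15579278510796; 15579278510796 < 17592186044416? YES
  n = 100: C(100, 10) = 17310309456440; 17310309456440 < 17592186044416? YES
  n = 101: C(101, 10) = 19212541264840; 19212541264840 < 17592186044416? NO
  n = 102: C(102, 10) = 21300860967540; 21300860967540 < 17592186044416? NO
  n = 103: C(103, 10) = 23591276125340; 23591276125340 < 17592186044416? NO
The largest n with C(n, 10) < 17592186044416 is n = 100 (where E[X] = 2163788682055/2199023255552 ≈ 0.984). Hence R(10, 10) > 100, i.e. R(10, 10) ≥ 101.

Largest n = 100; hence R(10, 10) > 100.


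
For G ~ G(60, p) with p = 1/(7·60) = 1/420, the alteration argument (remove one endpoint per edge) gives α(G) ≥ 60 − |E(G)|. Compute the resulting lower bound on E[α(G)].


E[|E(G)|] = C(60, 2)·p = 1770 · (1/420) = 59/14.
E[α(G)] ≥ n − E[|E(G)|] = 60 − 59/14 = 781/14.
Numerically: ≈ 55.78571.
(This is only a lower bound; the true E[α(G)] may be larger.)

E[α(G)] ≥ 781/14 ≈ 55.78571.


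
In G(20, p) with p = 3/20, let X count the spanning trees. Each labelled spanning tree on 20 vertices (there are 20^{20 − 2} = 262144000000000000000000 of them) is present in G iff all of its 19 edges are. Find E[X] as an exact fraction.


K_20 has 20^{20 − 2} = 262144000000000000000000 labelled spanning trees.
For each such spanning tree H, let X_H = 1 if all 19 edges of H are present in G. Then P[X_H = 1] = p^{19} = (3/20)^{19} = 1162261467/5242880000000000000000000.
By linearity of expectation: E[X] = Σ_H E[X_H] = 262144000000000000000000 · p^{19} = 262144000000000000000000 · 1162261467/5242880000000000000000000 = 1162261467/20.
Numerically: E[X] ≈ 5.81131e+07.

E[X] = 262144000000000000000000 · (3/20)^{19} = 1162261467/20 ≈ 5.81131e+07.


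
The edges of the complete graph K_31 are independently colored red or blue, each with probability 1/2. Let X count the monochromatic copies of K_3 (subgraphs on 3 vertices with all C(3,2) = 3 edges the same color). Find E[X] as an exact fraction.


Let X = Σ_S X_S over the C(31, 3) = 4495 subsets S of size 3, where X_S = 1 if the K_3 on S is monochromatic.
For a fixed S, the K_3 on S has C(3, 2) = 3 edges. P[all 3 edges red] = (1/2)^3, and likewise for blue, so P[monochromatic] = 2·(1/2)^3 = 2^{1 − 3} = 1/4.
By linearity: E[X] = C(31, 3) · 2^{1 − 3} = 4495 · 1/4 = 4495/4.
Numerically: E[X] ≈ 1123.750000.

E[X] = C(31,3)·2^(1−C(3,2)) = 4495/4 ≈ 1123.750000.


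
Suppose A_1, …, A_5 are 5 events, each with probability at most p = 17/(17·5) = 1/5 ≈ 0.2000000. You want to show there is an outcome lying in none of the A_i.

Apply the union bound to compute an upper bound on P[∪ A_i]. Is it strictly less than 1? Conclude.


Union bound: P[∪_{i=1}^{5} A_i] ≤ Σ_i P[A_i] ≤ 5·p = 5·(1/5) = 1.
Numerically: 1 ≈ 1.0000000.
Is 1 < 1? NO.
Since the bound 1 is ≥ 1, the union bound is uninformative here; it does NOT by itself certify existence.

5·p = 1 ≈ 1.0000000; existence NOT certified by the union bound.


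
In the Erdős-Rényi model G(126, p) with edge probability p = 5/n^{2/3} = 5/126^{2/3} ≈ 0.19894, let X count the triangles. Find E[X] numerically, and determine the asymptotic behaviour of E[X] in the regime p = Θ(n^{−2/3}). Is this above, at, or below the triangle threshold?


Number of potential triangles: C(126, 3) = 325500.
Each occurs with probability p³ ≈ (0.19894)³ ≈ 7.8735198e-03.
By linearity: E[X] = C(126, 3)·p³ ≈ 325500 · 7.8735198e-03 ≈ 2562.83069.
Since α = 2/3 < 1, p = c/n^{2/3} ≫ 1/n is above the triangle threshold p ~ 1/n. Asymptotically E[X] ~ (c³/6)·n^{3(1−α)} = (5³/6)·n^{1} → ∞; triangles are abundant w.h.p.

E[X] ≈ 2562.83069; in regime p = Θ(1/n^{2/3}) E[X] diverges (above the triangle threshold p ~ 1/n).


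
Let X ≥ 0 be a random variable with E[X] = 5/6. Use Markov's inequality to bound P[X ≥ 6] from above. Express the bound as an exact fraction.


μ = E[X] = 5/6, a = 6.
Markov: P[X ≥ 6] ≤ μ/a = (5/6)/6 = 5/36.
Numerically: ≈ 0.139.
(Since a = 6 > μ = 0.833, the bound 5/36 is < 1 and informative.)

P[X ≥ 6] ≤ 5/36 ≈ 0.139.


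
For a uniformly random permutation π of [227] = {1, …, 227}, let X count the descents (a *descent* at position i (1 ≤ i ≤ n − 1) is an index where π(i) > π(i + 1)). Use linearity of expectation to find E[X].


Write X = Σ X_I over i = 1, …, 226, with X_I the indicator of one descent.
There are 226 indicators.
For each fixed i, the pair (π(i), π(i+1)) is a uniformly random ordered pair of distinct values from {1, …, 227}; by symmetry P[π(i) > π(i+1)] = 1/2.
By linearity: E[X] = 226 · (1/2) = (227 − 1) · (1/2) = 113 ≈ 113.00000.

E[X] = 113 = 113.00000.


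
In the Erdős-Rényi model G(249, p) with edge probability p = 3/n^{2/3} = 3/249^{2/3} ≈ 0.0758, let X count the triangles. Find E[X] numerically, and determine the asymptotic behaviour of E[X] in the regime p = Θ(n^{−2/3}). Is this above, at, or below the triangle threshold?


Number of potential triangles: C(249, 3) = 2542124.
Each occurs with probability p³ ≈ (0.0758)³ ≈ 4.354768e-04.
By linearity: E[X] = C(249, 3)·p³ ≈ 2542124 · 4.354768e-04 ≈ 1107.0361.
Since α = 2/3 < 1, p = c/n^{2/3} ≫ 1/n is above the triangle threshold p ~ 1/n. Asymptotically E[X] ~ (c³/6)·n^{3(1−α)} = (3³/6)·n^{1} → ∞; triangles are abundant w.h.p.

E[X] ≈ 1107.0361; in regime p = Θ(1/n^{2/3}) E[X] diverges (above the triangle threshold p ~ 1/n).


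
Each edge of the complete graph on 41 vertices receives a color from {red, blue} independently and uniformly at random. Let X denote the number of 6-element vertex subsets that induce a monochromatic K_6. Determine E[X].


Let X = Σ_S X_S over the C(41, 6) = 4496388 subsets S of size 6, where X_S = 1 if the K_6 on S is monochromatic.
For a fixed S, the K_6 on S has C(6, 2) = 15 edges. P[all 15 edges red] = (1/2)^15, and likewise for blue, so P[monochromatic] = 2·(1/2)^15 = 2^{1 − 15} = 1/16384.
By linearity: E[X] = C(41, 6) · 2^{1 − 15} = 4496388 · 1/16384 = 1124097/4096.
Numerically: E[X] ≈ 274.4377.

E[X] = C(41,6)·2^(1−C(6,2)) = 1124097/4096 ≈ 274.4377.


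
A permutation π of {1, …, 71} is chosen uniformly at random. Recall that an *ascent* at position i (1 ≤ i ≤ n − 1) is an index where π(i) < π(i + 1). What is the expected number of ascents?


Write X = Σ X_I over i = 1, …, 70, with X_I the indicator of one ascent.
There are 70 indicators.
For each fixed i, the pair (π(i), π(i+1)) is a uniformly random ordered pair of distinct values from {1, …, 71}; by symmetry P[π(i) < π(i+1)] = 1/2.
By linearity: E[X] = 70 · (1/2) = (71 − 1) · (1/2) = 35 ≈ 35.0000.

E[X] = 35 = 35.0000.


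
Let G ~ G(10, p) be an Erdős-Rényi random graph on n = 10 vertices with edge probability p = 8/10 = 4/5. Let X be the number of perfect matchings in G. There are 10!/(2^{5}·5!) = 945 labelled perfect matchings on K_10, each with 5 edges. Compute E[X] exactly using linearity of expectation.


K_10 has 10!/(2^{5}·5!) = 945 labelled perfect matchings.
For each such perfect matching H, let X_H = 1 if all 5 edges of H are present in G. Then P[X_H = 1] = p^{5} = (4/5)^{5} = 1024/3125.
Summing the indicators: E[X] = Σ_H E[X_H] = 945 · p^{5} = 945 · 1024/3125 = 193536/625.
Numerically: E[X] ≈ 310.

E[X] = 945 · (4/5)^{5} = 193536/625 ≈ 310.


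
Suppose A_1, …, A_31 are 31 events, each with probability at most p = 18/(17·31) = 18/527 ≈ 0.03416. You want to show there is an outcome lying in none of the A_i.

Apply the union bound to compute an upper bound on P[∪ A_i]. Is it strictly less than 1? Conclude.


Union bound: P[∪_{i=1}^{31} A_i] ≤ Σ_i P[A_i] ≤ 31·p = 31·(18/527) = 18/17.
Numerically: 18/17 ≈ 1.05882.
Is 18/17 < 1? NO.
Since the bound 18/17 is ≥ 1, the union bound is uninformative here; it does NOT by itself certify existence.

31·p = 18/17 ≈ 1.05882; existence NOT certified by the union bound.


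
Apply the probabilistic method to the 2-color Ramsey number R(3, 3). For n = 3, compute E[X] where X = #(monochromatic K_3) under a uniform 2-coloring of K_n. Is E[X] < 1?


E[X] = C(3, 3) · 2^{1 − 3} = 1 · 2^{−2} = 1/4.
As a reduced fraction: E[X] = 1/4 ≈ 0.2500.
Is E[X] < 1? YES.
Since E[X] < 1, there exists a 2-coloring of K_{3} with no monochromatic K_3; hence R(3, 3) > 3.

E[X] = 1/4 ≈ 0.2500; E[X] < 1, so R(3, 3) > 3.


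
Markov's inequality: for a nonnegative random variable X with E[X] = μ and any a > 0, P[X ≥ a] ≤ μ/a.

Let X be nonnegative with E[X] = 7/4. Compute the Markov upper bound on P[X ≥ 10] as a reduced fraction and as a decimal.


μ = E[X] = 7/4, a = 10.
Markov: P[X ≥ 10] ≤ μ/a = (7/4)/10 = 7/40.
Numerically: ≈ 0.17500.
(Since a = 10 > μ = 1.75000, the bound 7/40 is < 1 and informative.)

P[X ≥ 10] ≤ 7/40 ≈ 0.17500.
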